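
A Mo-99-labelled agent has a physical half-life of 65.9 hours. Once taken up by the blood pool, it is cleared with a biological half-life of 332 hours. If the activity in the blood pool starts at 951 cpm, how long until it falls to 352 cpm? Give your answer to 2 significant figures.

79 hours

1/t_eff = 1/t_phys + 1/t_biol = 1/65.9 + 1/332 = 0.018187 per hour.
t_eff = 65.9 × 332 / (65.9 + 332) ≈ 54.986 hours.
n = log₂(951/352) ≈ 1.4339; t = 1.4339 × 54.986 ≈ 78.842 hours.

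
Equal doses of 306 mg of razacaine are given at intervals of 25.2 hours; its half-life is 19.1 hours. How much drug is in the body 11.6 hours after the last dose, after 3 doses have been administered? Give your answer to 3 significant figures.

The 3 doses were given 62, 36.8, 11.6 hours ago.
Total = 306·(1/2)^(62/19.1) + 306·(1/2)^(36.8/19.1) + 306·(1/2)^(11.6/19.1)
      = 32.252 + 80.487 + 200.86 ≈ 313.6 mg.

314 mg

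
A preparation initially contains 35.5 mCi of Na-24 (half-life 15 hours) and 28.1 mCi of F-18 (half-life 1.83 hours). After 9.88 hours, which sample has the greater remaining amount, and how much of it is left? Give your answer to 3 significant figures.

Na-24, 22.5 mCi

Na-24: 35.5 × (1/2)^0.65867 ≈ 22.488 mCi.
F-18: 28.1 × (1/2)^5.3989 ≈ 0.666 mCi.
Na-24 has more remaining, at ≈ 22.488 mCi.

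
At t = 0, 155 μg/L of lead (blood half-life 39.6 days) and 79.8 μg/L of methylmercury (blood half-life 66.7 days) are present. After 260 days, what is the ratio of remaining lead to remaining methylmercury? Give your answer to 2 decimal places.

lead: 155 × (1/2)^(260/39.6) = 155 × (1/2)^6.5657 ≈ 1.6363 μg/L.
methylmercury: 79.8 × (1/2)^(260/66.7) = 79.8 × (1/2)^3.8981 ≈ 5.3527 μg/L.
Ratio ≈ 1.6363 / 5.3527 ≈ 0.3057.

0.31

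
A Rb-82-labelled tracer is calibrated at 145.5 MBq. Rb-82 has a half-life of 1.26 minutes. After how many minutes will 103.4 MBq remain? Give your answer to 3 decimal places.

0.621 minutes

Fraction remaining = 103.4/145.5 ≈ 0.71065.
n = log₂(145.5/103.4) = ln(1.4072)/ln 2 ≈ 0.49278 half-lives.
t = n × t½ = 0.49278 × 1.26 ≈ 0.62091 minutes.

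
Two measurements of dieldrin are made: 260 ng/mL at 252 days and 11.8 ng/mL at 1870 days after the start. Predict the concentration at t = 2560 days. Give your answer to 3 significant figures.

3.16 ng/mL

Over Δt = 1870 − 252 = 1618 days, the level fell by a factor of 260/11.8 ≈ 22.034.
n = log₂(22.034) ≈ 4.4617 half-lives, so t½ = 1618/4.4617 ≈ 362.65 days.
From t = 1870 to t = 2560: 11.8 × (1/2)^((2560−1870)/362.65) ≈ 3.1559 ng/mL.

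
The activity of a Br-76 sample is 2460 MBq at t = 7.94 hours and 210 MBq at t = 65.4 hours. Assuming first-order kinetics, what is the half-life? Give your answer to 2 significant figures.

16 hours

Over Δt = 65.4 − 7.94 = 57.46 hours, the level fell by a factor of 2460/210 ≈ 11.714.
n = log₂(11.714) ≈ 3.5502 half-lives, so t½ = 57.46/3.5502 ≈ 16.185 hours.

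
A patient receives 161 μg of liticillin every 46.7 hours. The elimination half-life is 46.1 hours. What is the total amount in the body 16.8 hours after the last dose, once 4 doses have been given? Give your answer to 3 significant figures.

233 μg

The 4 doses were given 156.9, 110.2, 63.5, 16.8 hours ago.
Total = 161·(1/2)^(156.9/46.1) + 161·(1/2)^(110.2/46.1) + 161·(1/2)^(63.5/46.1) + 161·(1/2)^(16.8/46.1)
      = 15.215 + 30.706 + 61.969 + 125.06 ≈ 232.95 μg.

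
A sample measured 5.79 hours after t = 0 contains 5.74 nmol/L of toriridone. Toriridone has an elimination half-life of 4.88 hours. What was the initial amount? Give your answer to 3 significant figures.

13.1 nmol/L

Number of half-lives elapsed: n = 5.79/4.88 ≈ 1.1865.
A₀ = A × 2^n = 5.74 × 2^1.1865 = 5.74 × 2.276 ≈ 13.064 nmol/L.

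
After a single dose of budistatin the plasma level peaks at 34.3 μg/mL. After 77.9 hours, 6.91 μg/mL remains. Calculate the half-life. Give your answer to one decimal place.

A/A₀ = 6.91/34.3 ≈ 0.20146.
n = log₂(4.9638) ≈ 2.3115 half-lives elapsed in 77.9 hours.
t½ = 77.9/2.3115 ≈ 33.702 hours.

33.7 hours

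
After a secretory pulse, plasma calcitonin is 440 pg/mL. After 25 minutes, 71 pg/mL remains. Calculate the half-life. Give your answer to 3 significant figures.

A/A₀ = 71/440 ≈ 0.16136.
n = log₂(6.1972) ≈ 2.6316 half-lives elapsed in 25 minutes.
t½ = 25/2.6316 ≈ 9.4999 minutes.

9.50 minutes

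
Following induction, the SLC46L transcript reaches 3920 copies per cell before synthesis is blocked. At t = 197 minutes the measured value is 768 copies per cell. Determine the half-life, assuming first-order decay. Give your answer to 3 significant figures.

83.8 minutes

A/A₀ = 768/3920 ≈ 0.19592.
n = log₂(5.1042) ≈ 2.3517 half-lives elapsed in 197 minutes.
t½ = 197/2.3517 ≈ 83.77 minutes.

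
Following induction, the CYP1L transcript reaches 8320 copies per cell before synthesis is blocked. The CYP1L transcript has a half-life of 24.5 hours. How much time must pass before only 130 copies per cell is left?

147 hours

130/8320 = 1/64, so 6 half-lives have elapsed.
t = 6 × 24.5 = 147 hours.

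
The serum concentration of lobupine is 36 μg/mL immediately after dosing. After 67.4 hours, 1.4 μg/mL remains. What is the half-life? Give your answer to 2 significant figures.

A/A₀ = 1.4/36 ≈ 0.038889.
n = log₂(25.714) ≈ 4.6845 half-lives elapsed in 67.4 hours.
t½ = 67.4/4.6845 ≈ 14.388 hours.

14 hours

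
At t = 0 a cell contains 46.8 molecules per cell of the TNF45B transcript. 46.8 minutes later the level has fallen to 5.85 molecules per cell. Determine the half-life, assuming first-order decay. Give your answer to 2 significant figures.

A/A₀ = 5.85/46.8 ≈ 0.125.
n = log₂(8) ≈ 3 half-lives elapsed in 46.8 minutes.
t½ = 46.8/3 ≈ 15.6 minutes.

16 minutes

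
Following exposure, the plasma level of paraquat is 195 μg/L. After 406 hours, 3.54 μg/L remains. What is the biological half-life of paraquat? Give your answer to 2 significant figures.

A/A₀ = 3.54/195 ≈ 0.018154.
n = log₂(55.085) ≈ 5.7836 half-lives elapsed in 406 hours.
t½ = 406/5.7836 ≈ 70.199 hours.

70 hours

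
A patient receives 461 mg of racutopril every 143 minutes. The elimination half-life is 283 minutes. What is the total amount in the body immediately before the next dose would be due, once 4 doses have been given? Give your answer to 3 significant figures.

828 mg

The 4 doses were given 572, 429, 286, 143 minutes ago.
Total = 461·(1/2)^(572/283) + 461·(1/2)^(429/283) + 461·(1/2)^(286/283) + 461·(1/2)^(143/283)
      = 113.57 + 161.2 + 228.81 + 324.78 ≈ 828.36 mg.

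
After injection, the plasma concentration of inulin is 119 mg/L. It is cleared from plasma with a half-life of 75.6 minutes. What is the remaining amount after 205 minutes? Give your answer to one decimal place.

Number of half-lives: n = 205/75.6 ≈ 2.7116.
Remaining = 119 × (1/2)^2.7116 = 119 × 0.15266 ≈ 18.166 mg/L.

18.2 mg/L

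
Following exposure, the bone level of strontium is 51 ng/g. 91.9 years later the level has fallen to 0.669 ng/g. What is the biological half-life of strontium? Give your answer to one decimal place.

14.7 years

A/A₀ = 0.669/51 ≈ 0.013118.
n = log₂(76.233) ≈ 6.2523 half-lives elapsed in 91.9 years.
t½ = 91.9/6.2523 ≈ 14.698 years.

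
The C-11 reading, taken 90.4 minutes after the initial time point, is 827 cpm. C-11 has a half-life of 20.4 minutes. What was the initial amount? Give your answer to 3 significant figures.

Number of half-lives elapsed: n = 90.4/20.4 ≈ 4.4314.
A₀ = A × 2^n = 827 × 2^4.4314 = 827 × 21.576 ≈ 17844 cpm.

17800 cpm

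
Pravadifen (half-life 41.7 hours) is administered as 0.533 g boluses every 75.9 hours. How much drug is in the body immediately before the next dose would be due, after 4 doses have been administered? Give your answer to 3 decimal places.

0.209 g

The 4 doses were given 303.6, 227.7, 151.8, 75.9 hours ago.
Total = 0.533·(1/2)^(303.6/41.7) + 0.533·(1/2)^(227.7/41.7) + 0.533·(1/2)^(151.8/41.7) + 0.533·(1/2)^(75.9/41.7)
      = 0.0034281 + 0.012105 + 0.042746 + 0.15094 ≈ 0.20922 g.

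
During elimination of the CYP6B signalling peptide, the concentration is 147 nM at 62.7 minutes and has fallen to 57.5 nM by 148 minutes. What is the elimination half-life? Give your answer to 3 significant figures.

Over Δt = 148 − 62.7 = 85.3 minutes, the level fell by a factor of 147/57.5 ≈ 2.5565.
n = log₂(2.5565) ≈ 1.3542 half-lives, so t½ = 85.3/1.3542 ≈ 62.99 minutes.

63.0 minutes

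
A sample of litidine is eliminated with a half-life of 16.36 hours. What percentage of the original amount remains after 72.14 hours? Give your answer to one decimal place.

n = 72.14/16.36 ≈ 4.4095 half-lives.
Fraction remaining = (1/2)^4.4095 ≈ 0.047054, i.e. 4.7054%.

4.7%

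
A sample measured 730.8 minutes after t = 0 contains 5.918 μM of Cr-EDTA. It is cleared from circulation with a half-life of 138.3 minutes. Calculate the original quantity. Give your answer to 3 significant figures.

231 μM

Number of half-lives elapsed: n = 730.8/138.3 ≈ 5.2842.
A₀ = A × 2^n = 5.918 × 2^5.2842 = 5.918 × 38.967 ≈ 230.6 μM.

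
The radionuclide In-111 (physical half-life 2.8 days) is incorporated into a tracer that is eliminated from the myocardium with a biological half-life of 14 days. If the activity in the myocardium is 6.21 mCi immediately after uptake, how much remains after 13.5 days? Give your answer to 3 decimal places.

1/t_eff = 1/t_phys + 1/t_biol = 1/2.8 + 1/14 = 0.42857 per day.
t_eff = 2.8 × 14 / (2.8 + 14) ≈ 2.3333 days.
Remaining = 6.21 × (1/2)^(13.5/2.3333) = 6.21 × (1/2)^5.7857 ≈ 0.11257 mCi.

0.113 mCi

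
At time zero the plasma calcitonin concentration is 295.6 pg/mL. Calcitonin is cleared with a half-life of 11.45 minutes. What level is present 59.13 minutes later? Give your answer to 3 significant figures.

Number of half-lives: n = 59.13/11.45 ≈ 5.1642.
Remaining = 295.6 × (1/2)^5.1642 = 295.6 × 0.027888 ≈ 8.2438 pg/mL.

8.24 pg/mL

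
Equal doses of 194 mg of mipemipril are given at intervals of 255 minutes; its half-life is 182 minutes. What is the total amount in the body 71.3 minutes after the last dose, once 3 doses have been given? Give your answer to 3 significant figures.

225 mg

The 3 doses were given 581.3, 326.3, 71.3 minutes ago.
Total = 194·(1/2)^(581.3/182) + 194·(1/2)^(326.3/182) + 194·(1/2)^(71.3/182)
      = 21.199 + 55.988 + 147.87 ≈ 225.05 mg.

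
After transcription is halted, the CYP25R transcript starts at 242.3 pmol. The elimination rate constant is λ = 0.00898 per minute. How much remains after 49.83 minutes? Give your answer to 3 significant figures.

155 pmol

t½ = ln 2 / λ = 0.69315 / 0.00898 ≈ 77.188 minutes.
Number of half-lives: n = 49.83/77.188 ≈ 0.64557.
Remaining = 242.3 × (1/2)^0.64557 = 242.3 × 0.63924 ≈ 154.89 pmol.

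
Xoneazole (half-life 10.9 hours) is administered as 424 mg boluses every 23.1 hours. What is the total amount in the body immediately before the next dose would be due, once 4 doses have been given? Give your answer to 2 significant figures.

The 4 doses were given 92.4, 69.3, 46.2, 23.1 hours ago.
Total = 424·(1/2)^(92.4/10.9) + 424·(1/2)^(69.3/10.9) + 424·(1/2)^(46.2/10.9) + 424·(1/2)^(23.1/10.9)
      = 1.1899 + 5.1698 + 22.462 + 97.59 ≈ 126.41 mg.

130 mg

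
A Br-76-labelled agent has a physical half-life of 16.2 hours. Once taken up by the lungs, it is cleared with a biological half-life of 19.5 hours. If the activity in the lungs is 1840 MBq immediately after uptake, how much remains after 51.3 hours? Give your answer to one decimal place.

33.1 MBq

1/t_eff = 1/t_phys + 1/t_biol = 1/16.2 + 1/19.5 = 0.11301 per hour.
t_eff = 16.2 × 19.5 / (16.2 + 19.5) ≈ 8.8487 hours.
Remaining = 1840 × (1/2)^(51.3/8.8487) = 1840 × (1/2)^5.7974 ≈ 33.084 MBq.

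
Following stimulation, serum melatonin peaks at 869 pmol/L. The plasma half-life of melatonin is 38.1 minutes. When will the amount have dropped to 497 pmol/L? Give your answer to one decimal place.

Fraction remaining = 497/869 ≈ 0.57192.
n = log₂(869/497) = ln(1.7485)/ln 2 ≈ 0.80611 half-lives.
t = n × t½ = 0.80611 × 38.1 ≈ 30.713 minutes.

30.7 minutes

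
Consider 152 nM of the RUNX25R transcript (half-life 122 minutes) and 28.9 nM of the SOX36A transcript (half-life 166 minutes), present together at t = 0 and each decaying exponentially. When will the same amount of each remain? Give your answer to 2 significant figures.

1100 minutes

Set 152·(1/2)^(t/122) = 28.9·(1/2)^(t/166).
Taking log₂: log₂(152/28.9) = t·(1/122 − 1/166).
log₂(5.2595) = 2.3949; 1/122 − 1/166 = 0.0021726.
t = 2.3949 / 0.0021726 ≈ 1102.3 minutes.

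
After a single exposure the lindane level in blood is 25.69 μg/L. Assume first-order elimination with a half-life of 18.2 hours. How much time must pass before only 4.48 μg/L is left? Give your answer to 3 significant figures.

45.9 hours

Fraction remaining = 4.48/25.69 ≈ 0.17439.
n = log₂(25.69/4.48) = ln(5.7344)/ln 2 ≈ 2.5196 half-lives.
t = n × t½ = 2.5196 × 18.2 ≈ 45.857 hours.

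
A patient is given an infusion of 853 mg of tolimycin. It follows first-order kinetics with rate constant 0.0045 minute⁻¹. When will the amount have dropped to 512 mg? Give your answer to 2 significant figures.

110 minutes

t½ = ln 2 / λ = 0.69315 / 0.0045 ≈ 154.03 minutes.
Fraction remaining = 512/853 ≈ 0.60023.
n = log₂(853/512) = ln(1.666)/ln 2 ≈ 0.7364 half-lives.
t = n × t½ = 0.7364 × 154.03 ≈ 113.43 minutes.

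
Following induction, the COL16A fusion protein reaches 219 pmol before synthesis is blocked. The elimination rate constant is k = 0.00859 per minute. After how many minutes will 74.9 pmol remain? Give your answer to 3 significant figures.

125 minutes

t½ = ln 2 / k = 0.69315 / 0.00859 ≈ 80.692 minutes.
Fraction remaining = 74.9/219 ≈ 0.34201.
n = log₂(219/74.9) = ln(2.9239)/ln 2 ≈ 1.5479 half-lives.
t = n × t½ = 1.5479 × 80.692 ≈ 124.9 minutes.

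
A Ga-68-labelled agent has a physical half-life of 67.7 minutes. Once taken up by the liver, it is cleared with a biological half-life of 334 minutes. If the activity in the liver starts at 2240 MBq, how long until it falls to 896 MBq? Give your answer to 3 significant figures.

1/t_eff = 1/t_phys + 1/t_biol = 1/67.7 + 1/334 = 0.017765 per minute.
t_eff = 67.7 × 334 / (67.7 + 334) ≈ 56.29 minutes.
n = log₂(2240/896) ≈ 1.3219; t = 1.3219 × 56.29 ≈ 74.412 minutes.

74.4 minutes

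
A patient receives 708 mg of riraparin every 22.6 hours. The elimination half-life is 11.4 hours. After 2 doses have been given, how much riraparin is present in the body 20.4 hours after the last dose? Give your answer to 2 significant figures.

260 mg

The 2 doses were given 43, 20.4 hours ago.
Total = 708·(1/2)^(43/11.4) + 708·(1/2)^(20.4/11.4)
      = 51.829 + 204.81 ≈ 256.64 mg.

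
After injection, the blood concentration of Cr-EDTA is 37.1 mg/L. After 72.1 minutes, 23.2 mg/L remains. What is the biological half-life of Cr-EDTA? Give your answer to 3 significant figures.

106 minutes

A/A₀ = 23.2/37.1 ≈ 0.62534.
n = log₂(1.5991) ≈ 0.67729 half-lives elapsed in 72.1 minutes.
t½ = 72.1/0.67729 ≈ 106.45 minutes.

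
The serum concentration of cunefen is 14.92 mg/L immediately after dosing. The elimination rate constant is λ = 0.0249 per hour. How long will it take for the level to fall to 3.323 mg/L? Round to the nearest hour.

t½ = ln 2 / λ = 0.69315 / 0.0249 ≈ 27.837 hours.
Fraction remaining = 3.323/14.92 ≈ 0.22272.
n = log₂(14.92/3.323) = ln(4.4899)/ln 2 ≈ 2.1667 half-lives.
t = n × t½ = 2.1667 × 27.837 ≈ 60.315 hours.

60 hours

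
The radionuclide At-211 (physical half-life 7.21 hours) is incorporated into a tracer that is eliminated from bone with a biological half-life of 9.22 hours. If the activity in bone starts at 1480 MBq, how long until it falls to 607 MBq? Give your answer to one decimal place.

1/t_eff = 1/t_phys + 1/t_biol = 1/7.21 + 1/9.22 = 0.24716 per hour.
t_eff = 7.21 × 9.22 / (7.21 + 9.22) ≈ 4.046 hours.
n = log₂(1480/607) ≈ 1.2858; t = 1.2858 × 4.046 ≈ 5.2025 hours.

5.2 hours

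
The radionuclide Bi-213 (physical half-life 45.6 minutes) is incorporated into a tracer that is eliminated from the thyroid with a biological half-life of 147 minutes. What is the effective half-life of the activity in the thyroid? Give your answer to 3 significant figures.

34.8 minutes

1/t_eff = 1/t_phys + 1/t_biol = 1/45.6 + 1/147 = 0.028733 per minute.
t_eff = 45.6 × 147 / (45.6 + 147) ≈ 34.804 minutes.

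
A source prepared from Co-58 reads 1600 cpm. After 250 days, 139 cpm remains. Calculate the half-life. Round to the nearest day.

71 days

A/A₀ = 139/1600 ≈ 0.086875.
n = log₂(11.511) ≈ 3.5249 half-lives elapsed in 250 days.
t½ = 250/3.5249 ≈ 70.924 days.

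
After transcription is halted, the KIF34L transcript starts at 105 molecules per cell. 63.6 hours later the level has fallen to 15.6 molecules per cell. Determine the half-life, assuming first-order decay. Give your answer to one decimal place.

23.1 hours

A/A₀ = 15.6/105 ≈ 0.14857.
n = log₂(6.7308) ≈ 2.7508 half-lives elapsed in 63.6 hours.
t½ = 63.6/2.7508 ≈ 23.121 hours.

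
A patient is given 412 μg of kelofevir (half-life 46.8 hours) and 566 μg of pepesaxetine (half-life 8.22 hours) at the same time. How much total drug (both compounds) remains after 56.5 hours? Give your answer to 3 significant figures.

kelofevir: 412 × (1/2)^(56.5/46.8) = 412 × (1/2)^1.2073 ≈ 178.43 μg.
pepesaxetine: 566 × (1/2)^(56.5/8.22) = 566 × (1/2)^6.8735 ≈ 4.8272 μg.
Total = 178.43 + 4.8272 ≈ 183.26 μg.

183 μg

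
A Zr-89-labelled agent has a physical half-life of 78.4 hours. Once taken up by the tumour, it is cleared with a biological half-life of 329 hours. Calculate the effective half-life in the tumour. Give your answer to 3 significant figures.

1/t_eff = 1/t_phys + 1/t_biol = 1/78.4 + 1/329 = 0.015795 per hour.
t_eff = 78.4 × 329 / (78.4 + 329) ≈ 63.313 hours.

63.3 hours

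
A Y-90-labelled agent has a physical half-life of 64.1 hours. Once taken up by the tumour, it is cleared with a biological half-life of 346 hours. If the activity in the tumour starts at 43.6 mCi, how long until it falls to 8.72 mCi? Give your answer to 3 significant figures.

1/t_eff = 1/t_phys + 1/t_biol = 1/64.1 + 1/346 = 0.018491 per hour.
t_eff = 64.1 × 346 / (64.1 + 346) ≈ 54.081 hours.
n = log₂(43.6/8.72) ≈ 2.3219; t = 2.3219 × 54.081 ≈ 125.57 hours.

126 hours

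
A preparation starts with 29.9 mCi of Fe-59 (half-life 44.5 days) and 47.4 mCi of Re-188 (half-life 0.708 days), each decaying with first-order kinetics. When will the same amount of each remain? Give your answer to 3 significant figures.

0.478 days

Set 29.9·(1/2)^(t/44.5) = 47.4·(1/2)^(t/0.708).
Taking log₂: log₂(29.9/47.4) = t·(1/44.5 − 1/0.708).
log₂(0.6308) = -0.66474; 1/44.5 − 1/0.708 = -1.39.
t = -0.66474 / -1.39 ≈ 0.47825 days.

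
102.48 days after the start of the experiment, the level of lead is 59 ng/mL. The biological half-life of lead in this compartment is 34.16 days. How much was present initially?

Number of half-lives elapsed: n = 102.48/34.16 ≈ 3.
A₀ = A × 2^n = 59 × 2^3 = 59 × 8 ≈ 472 ng/mL.

472 ng/mL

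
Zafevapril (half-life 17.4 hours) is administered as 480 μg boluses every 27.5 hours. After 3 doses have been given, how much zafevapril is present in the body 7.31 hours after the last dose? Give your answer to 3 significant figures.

519 μg

The 3 doses were given 62.31, 34.81, 7.31 hours ago.
Total = 480·(1/2)^(62.31/17.4) + 480·(1/2)^(34.81/17.4) + 480·(1/2)^(7.31/17.4)
      = 40.109 + 119.95 + 358.74 ≈ 518.8 μg.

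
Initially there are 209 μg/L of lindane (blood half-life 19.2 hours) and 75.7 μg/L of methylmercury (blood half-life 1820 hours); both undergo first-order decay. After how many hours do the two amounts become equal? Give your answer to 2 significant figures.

Set 209·(1/2)^(t/19.2) = 75.7·(1/2)^(t/1820).
Taking log₂: log₂(209/75.7) = t·(1/19.2 − 1/1820).
log₂(2.7609) = 1.4651; 1/19.2 − 1/1820 = 0.051534.
t = 1.4651 / 0.051534 ≈ 28.431 hours.

28 hours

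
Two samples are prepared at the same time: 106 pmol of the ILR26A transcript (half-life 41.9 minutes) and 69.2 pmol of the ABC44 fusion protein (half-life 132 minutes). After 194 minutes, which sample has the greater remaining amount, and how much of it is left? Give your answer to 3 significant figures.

ABC44 fusion protein, 25.0 pmol

ILR26A transcript: 106 × (1/2)^4.6301 ≈ 4.2807 pmol.
ABC44 fusion protein: 69.2 × (1/2)^1.4697 ≈ 24.985 pmol.
ABC44 fusion protein has more remaining, at ≈ 24.985 pmol.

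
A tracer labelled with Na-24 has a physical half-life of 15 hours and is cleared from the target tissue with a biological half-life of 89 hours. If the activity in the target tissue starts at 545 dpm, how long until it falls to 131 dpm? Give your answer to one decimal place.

1/t_eff = 1/t_phys + 1/t_biol = 1/15 + 1/89 = 0.077903 per hour.
t_eff = 15 × 89 / (15 + 89) ≈ 12.837 hours.
n = log₂(545/131) ≈ 2.0567; t = 2.0567 × 12.837 ≈ 26.401 hours.

26.4 hours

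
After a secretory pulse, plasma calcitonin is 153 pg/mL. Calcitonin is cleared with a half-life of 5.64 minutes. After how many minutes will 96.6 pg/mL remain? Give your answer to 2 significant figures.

3.7 minutes

Fraction remaining = 96.6/153 ≈ 0.63137.
n = log₂(153/96.6) = ln(1.5839)/ln 2 ≈ 0.66344 half-lives.
t = n × t½ = 0.66344 × 5.64 ≈ 3.7418 minutes.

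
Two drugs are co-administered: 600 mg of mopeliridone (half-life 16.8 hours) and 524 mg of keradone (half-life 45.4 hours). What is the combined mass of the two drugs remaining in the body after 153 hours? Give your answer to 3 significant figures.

51.8 mg

mopeliridone: 600 × (1/2)^(153/16.8) = 600 × (1/2)^9.1071 ≈ 1.088 mg.
keradone: 524 × (1/2)^(153/45.4) = 524 × (1/2)^3.37 ≈ 50.681 mg.
Total = 1.088 + 50.681 ≈ 51.769 mg.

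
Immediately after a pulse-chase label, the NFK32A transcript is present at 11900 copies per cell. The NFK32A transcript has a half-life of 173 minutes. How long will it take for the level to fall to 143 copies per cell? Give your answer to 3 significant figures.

Fraction remaining = 143/11900 ≈ 0.012017.
n = log₂(11900/143) = ln(83.217)/ln 2 ≈ 6.3788 half-lives.
t = n × t½ = 6.3788 × 173 ≈ 1103.5 minutes.

1100 minutes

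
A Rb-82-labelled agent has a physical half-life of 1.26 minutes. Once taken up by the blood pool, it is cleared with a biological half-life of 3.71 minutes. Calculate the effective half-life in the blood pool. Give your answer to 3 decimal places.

1/t_eff = 1/t_phys + 1/t_biol = 1/1.26 + 1/3.71 = 1.0632 per minute.
t_eff = 1.26 × 3.71 / (1.26 + 3.71) ≈ 0.94056 minutes.

0.941 minutes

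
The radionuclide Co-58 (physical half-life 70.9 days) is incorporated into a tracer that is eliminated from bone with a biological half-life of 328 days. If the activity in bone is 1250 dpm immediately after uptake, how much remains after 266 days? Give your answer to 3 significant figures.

1/t_eff = 1/t_phys + 1/t_biol = 1/70.9 + 1/328 = 0.017153 per day.
t_eff = 70.9 × 328 / (70.9 + 328) ≈ 58.298 days.
Remaining = 1250 × (1/2)^(266/58.298) = 1250 × (1/2)^4.5627 ≈ 52.892 dpm.

52.9 dpm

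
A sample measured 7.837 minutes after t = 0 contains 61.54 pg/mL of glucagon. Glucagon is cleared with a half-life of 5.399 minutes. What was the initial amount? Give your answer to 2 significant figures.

Number of half-lives elapsed: n = 7.837/5.399 ≈ 1.4516.
A₀ = A × 2^n = 61.54 × 2^1.4516 = 61.54 × 2.735 ≈ 168.31 pg/mL.

170 pg/mL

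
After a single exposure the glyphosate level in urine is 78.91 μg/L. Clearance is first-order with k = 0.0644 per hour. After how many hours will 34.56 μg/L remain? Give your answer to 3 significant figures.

t½ = ln 2 / k = 0.69315 / 0.0644 ≈ 10.763 hours.
Fraction remaining = 34.56/78.91 ≈ 0.43797.
n = log₂(78.91/34.56) = ln(2.2833)/ln 2 ≈ 1.1911 half-lives.
t = n × t½ = 1.1911 × 10.763 ≈ 12.82 hours.

12.8 hours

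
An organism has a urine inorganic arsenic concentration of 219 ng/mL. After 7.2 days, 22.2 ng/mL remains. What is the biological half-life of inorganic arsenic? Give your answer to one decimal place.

A/A₀ = 22.2/219 ≈ 0.10137.
n = log₂(9.8649) ≈ 3.3023 half-lives elapsed in 7.2 days.
t½ = 7.2/3.3023 ≈ 2.1803 days.

2.2 days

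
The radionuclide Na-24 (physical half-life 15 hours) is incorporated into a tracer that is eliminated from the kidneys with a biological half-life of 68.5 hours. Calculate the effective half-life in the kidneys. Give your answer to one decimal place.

1/t_eff = 1/t_phys + 1/t_biol = 1/15 + 1/68.5 = 0.081265 per hour.
t_eff = 15 × 68.5 / (15 + 68.5) ≈ 12.305 hours.

12.3 hours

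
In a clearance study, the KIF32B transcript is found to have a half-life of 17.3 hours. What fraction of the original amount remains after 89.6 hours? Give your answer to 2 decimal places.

n = 89.6/17.3 ≈ 5.1792 half-lives.
Fraction remaining = (1/2)^5.1792 ≈ 0.0276.

0.03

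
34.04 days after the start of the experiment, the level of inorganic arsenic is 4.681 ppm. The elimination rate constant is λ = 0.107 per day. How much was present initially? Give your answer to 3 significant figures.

179 ppm

t½ = ln 2 / λ = 0.69315 / 0.107 ≈ 6.478 days.
Number of half-lives elapsed: n = 34.04/6.478 ≈ 5.2547.
A₀ = A × 2^n = 4.681 × 2^5.2547 = 4.681 × 38.179 ≈ 178.71 ppm.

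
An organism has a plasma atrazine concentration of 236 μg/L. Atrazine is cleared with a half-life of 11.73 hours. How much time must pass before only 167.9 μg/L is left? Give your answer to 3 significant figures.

5.76 hours

Fraction remaining = 167.9/236 ≈ 0.71144.
n = log₂(236/167.9) = ln(1.4056)/ln 2 ≈ 0.49118 half-lives.
t = n × t½ = 0.49118 × 11.73 ≈ 5.7616 hours.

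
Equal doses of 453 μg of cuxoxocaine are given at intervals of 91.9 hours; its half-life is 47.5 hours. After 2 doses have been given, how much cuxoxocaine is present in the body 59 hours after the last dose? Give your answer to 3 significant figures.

242 μg

The 2 doses were given 150.9, 59 hours ago.
Total = 453·(1/2)^(150.9/47.5) + 453·(1/2)^(59/47.5)
      = 50.093 + 191.51 ≈ 241.6 μg.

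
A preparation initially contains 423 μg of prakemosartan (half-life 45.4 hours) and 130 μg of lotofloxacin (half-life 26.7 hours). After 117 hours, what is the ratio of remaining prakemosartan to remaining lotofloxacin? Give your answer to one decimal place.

prakemosartan: 423 × (1/2)^(117/45.4) = 423 × (1/2)^2.5771 ≈ 70.886 μg.
lotofloxacin: 130 × (1/2)^(117/26.7) = 130 × (1/2)^4.382 ≈ 6.2348 μg.
Ratio ≈ 70.886 / 6.2348 ≈ 11.369.

11.4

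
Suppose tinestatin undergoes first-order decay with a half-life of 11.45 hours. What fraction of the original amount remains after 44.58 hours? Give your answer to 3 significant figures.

n = 44.58/11.45 ≈ 3.8934 half-lives.
Fraction remaining = (1/2)^3.8934 ≈ 0.067291.

0.0673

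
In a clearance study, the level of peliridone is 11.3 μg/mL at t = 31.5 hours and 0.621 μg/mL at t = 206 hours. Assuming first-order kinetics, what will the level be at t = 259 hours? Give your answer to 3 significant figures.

Over Δt = 206 − 31.5 = 174.5 hours, the level fell by a factor of 11.3/0.621 ≈ 18.196.
n = log₂(18.196) ≈ 4.1856 half-lives, so t½ = 174.5/4.1856 ≈ 41.691 hours.
From t = 206 to t = 259: 0.621 × (1/2)^((259−206)/41.691) ≈ 0.25728 μg/mL.

0.257 μg/mL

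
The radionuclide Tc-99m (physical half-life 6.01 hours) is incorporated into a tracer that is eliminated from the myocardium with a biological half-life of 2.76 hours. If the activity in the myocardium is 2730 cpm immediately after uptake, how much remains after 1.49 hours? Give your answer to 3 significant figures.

1/t_eff = 1/t_phys + 1/t_biol = 1/6.01 + 1/2.76 = 0.52871 per hour.
t_eff = 6.01 × 2.76 / (6.01 + 2.76) ≈ 1.8914 hours.
Remaining = 2730 × (1/2)^(1.49/1.8914) = 2730 × (1/2)^0.78778 ≈ 1581.3 cpm.

1580 cpm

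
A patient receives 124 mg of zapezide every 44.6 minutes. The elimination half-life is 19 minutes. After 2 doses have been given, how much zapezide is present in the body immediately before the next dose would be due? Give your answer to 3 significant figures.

The 2 doses were given 89.2, 44.6 minutes ago.
Total = 124·(1/2)^(89.2/19) + 124·(1/2)^(44.6/19)
      = 4.7881 + 24.367 ≈ 29.155 mg.

29.2 mg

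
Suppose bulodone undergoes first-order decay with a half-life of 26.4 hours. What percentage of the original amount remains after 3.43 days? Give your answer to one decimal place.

3.43 days = 82.32 hours.
n = 82.32/26.4 ≈ 3.1182 half-lives.
Fraction remaining = (1/2)^3.1182 ≈ 0.11517, i.e. 11.517%.

11.5%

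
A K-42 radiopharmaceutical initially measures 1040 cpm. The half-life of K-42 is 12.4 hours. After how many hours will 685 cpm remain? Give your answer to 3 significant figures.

Fraction remaining = 685/1040 ≈ 0.65865.
n = log₂(1040/685) = ln(1.5182)/ln 2 ≈ 0.60241 half-lives.
t = n × t½ = 0.60241 × 12.4 ≈ 7.4699 hours.

7.47 hours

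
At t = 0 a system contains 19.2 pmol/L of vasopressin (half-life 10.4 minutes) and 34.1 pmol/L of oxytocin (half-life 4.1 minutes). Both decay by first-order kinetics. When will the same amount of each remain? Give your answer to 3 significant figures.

5.61 minutes

Set 19.2·(1/2)^(t/10.4) = 34.1·(1/2)^(t/4.1).
Taking log₂: log₂(19.2/34.1) = t·(1/10.4 − 1/4.1).
log₂(0.56305) = -0.82867; 1/10.4 − 1/4.1 = -0.14775.
t = -0.82867 / -0.14775 ≈ 5.6086 minutes.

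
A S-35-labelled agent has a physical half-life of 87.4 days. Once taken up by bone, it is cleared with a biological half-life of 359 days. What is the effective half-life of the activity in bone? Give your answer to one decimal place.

1/t_eff = 1/t_phys + 1/t_biol = 1/87.4 + 1/359 = 0.014227 per day.
t_eff = 87.4 × 359 / (87.4 + 359) ≈ 70.288 days.

70.3 days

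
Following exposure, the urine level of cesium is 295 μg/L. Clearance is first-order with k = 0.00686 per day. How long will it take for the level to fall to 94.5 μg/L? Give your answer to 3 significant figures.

166 days

t½ = ln 2 / k = 0.69315 / 0.00686 ≈ 101.04 days.
Fraction remaining = 94.5/295 ≈ 0.32034.
n = log₂(295/94.5) = ln(3.1217)/ln 2 ≈ 1.6423 half-lives.
t = n × t½ = 1.6423 × 101.04 ≈ 165.94 days.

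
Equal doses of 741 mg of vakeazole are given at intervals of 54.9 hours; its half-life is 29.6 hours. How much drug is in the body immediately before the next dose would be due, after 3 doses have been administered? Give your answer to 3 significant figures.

The 3 doses were given 164.7, 109.8, 54.9 hours ago.
Total = 741·(1/2)^(164.7/29.6) + 741·(1/2)^(109.8/29.6) + 741·(1/2)^(54.9/29.6)
      = 15.661 + 56.645 + 204.87 ≈ 277.18 mg.

277 mg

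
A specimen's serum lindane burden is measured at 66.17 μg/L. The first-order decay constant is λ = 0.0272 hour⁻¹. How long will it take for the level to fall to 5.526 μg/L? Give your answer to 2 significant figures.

91 hours

t½ = ln 2 / λ = 0.69315 / 0.0272 ≈ 25.483 hours.
Fraction remaining = 5.526/66.17 ≈ 0.083512.
n = log₂(66.17/5.526) = ln(11.974)/ln 2 ≈ 3.5819 half-lives.
t = n × t½ = 3.5819 × 25.483 ≈ 91.278 hours.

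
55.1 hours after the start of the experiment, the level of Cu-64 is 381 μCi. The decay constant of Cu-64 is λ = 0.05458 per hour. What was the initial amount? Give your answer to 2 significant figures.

t½ = ln 2 / λ = 0.69315 / 0.05458 ≈ 12.7 hours.
Number of half-lives elapsed: n = 55.1/12.7 ≈ 4.3387.
A₀ = A × 2^n = 381 × 2^4.3387 = 381 × 20.234 ≈ 7709.1 μCi.

7700 μCi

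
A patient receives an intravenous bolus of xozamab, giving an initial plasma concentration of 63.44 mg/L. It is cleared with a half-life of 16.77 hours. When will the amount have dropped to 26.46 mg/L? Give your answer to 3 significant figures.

21.2 hours

Fraction remaining = 26.46/63.44 ≈ 0.41709.
n = log₂(63.44/26.46) = ln(2.3976)/ln 2 ≈ 1.2616 half-lives.
t = n × t½ = 1.2616 × 16.77 ≈ 21.157 hours.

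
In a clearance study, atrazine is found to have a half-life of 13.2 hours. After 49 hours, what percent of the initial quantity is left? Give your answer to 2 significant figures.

7.6%

n = 49/13.2 ≈ 3.7121 half-lives.
Fraction remaining = (1/2)^3.7121 ≈ 0.076303, i.e. 7.6303%.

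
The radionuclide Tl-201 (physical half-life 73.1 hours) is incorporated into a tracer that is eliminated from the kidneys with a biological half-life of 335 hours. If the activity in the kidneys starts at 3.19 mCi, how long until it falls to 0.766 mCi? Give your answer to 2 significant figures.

120 hours

1/t_eff = 1/t_phys + 1/t_biol = 1/73.1 + 1/335 = 0.016665 per hour.
t_eff = 73.1 × 335 / (73.1 + 335) ≈ 60.006 hours.
n = log₂(3.19/0.766) ≈ 2.0581; t = 2.0581 × 60.006 ≈ 123.5 hours.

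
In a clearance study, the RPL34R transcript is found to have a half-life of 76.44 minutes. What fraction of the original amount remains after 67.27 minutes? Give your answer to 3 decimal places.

0.543

n = 67.27/76.44 ≈ 0.88004 half-lives.
Fraction remaining = (1/2)^0.88004 ≈ 0.54335.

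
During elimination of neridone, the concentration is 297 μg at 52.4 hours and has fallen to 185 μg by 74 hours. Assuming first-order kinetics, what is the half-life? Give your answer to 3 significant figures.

31.6 hours

Over Δt = 74 − 52.4 = 21.6 hours, the level fell by a factor of 297/185 ≈ 1.6054.
n = log₂(1.6054) ≈ 0.68294 half-lives, so t½ = 21.6/0.68294 ≈ 31.628 hours.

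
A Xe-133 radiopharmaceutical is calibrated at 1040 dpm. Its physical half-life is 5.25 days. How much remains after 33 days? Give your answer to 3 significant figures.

Number of half-lives: n = 33/5.25 ≈ 6.2857.
Remaining = 1040 × (1/2)^6.2857 = 1040 × 0.012818 ≈ 13.33 dpm.

13.3 dpm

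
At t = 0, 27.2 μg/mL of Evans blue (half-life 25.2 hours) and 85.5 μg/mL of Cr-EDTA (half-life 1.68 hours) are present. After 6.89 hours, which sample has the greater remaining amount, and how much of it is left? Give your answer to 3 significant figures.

Evans blue: 27.2 × (1/2)^0.27341 ≈ 22.504 μg/mL.
Cr-EDTA: 85.5 × (1/2)^4.1012 ≈ 4.9818 μg/mL.
Evans blue has more remaining, at ≈ 22.504 μg/mL.

Evans blue, 22.5 μg/mL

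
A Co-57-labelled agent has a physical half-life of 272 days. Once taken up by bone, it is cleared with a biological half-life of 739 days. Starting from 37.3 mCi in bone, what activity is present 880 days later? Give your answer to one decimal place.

1/t_eff = 1/t_phys + 1/t_biol = 1/272 + 1/739 = 0.0050297 per day.
t_eff = 272 × 739 / (272 + 739) ≈ 198.82 days.
Remaining = 37.3 × (1/2)^(880/198.82) = 37.3 × (1/2)^4.4261 ≈ 1.7351 mCi.

1.7 mCi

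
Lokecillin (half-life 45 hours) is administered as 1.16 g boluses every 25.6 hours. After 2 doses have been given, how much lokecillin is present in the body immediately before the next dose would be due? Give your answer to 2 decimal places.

The 2 doses were given 51.2, 25.6 hours ago.
Total = 1.16·(1/2)^(51.2/45) + 1.16·(1/2)^(25.6/45)
      = 0.52717 + 0.782 ≈ 1.3092 g.

1.31 g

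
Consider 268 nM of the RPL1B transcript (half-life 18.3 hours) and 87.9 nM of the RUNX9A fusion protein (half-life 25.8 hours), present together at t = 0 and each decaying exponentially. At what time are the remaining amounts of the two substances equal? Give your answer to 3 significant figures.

101 hours

Set 268·(1/2)^(t/18.3) = 87.9·(1/2)^(t/25.8).
Taking log₂: log₂(268/87.9) = t·(1/18.3 − 1/25.8).
log₂(3.0489) = 1.6083; 1/18.3 − 1/25.8 = 0.015885.
t = 1.6083 / 0.015885 ≈ 101.25 hours.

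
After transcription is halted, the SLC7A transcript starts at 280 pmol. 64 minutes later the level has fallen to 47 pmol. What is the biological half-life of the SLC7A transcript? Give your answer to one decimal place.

24.9 minutes

A/A₀ = 47/280 ≈ 0.16786.
n = log₂(5.9574) ≈ 2.5747 half-lives elapsed in 64 minutes.
t½ = 64/2.5747 ≈ 24.857 minutes.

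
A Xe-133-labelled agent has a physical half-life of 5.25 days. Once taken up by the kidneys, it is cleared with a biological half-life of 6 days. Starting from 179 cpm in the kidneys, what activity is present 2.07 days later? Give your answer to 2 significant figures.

1/t_eff = 1/t_phys + 1/t_biol = 1/5.25 + 1/6 = 0.35714 per day.
t_eff = 5.25 × 6 / (5.25 + 6) ≈ 2.8 days.
Remaining = 179 × (1/2)^(2.07/2.8) = 179 × (1/2)^0.73929 ≈ 107.23 cpm.

110 cpm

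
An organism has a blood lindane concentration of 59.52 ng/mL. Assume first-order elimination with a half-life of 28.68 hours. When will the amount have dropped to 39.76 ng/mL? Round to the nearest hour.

Fraction remaining = 39.76/59.52 ≈ 0.66801.
n = log₂(59.52/39.76) = ln(1.497)/ln 2 ≈ 0.58206 half-lives.
t = n × t½ = 0.58206 × 28.68 ≈ 16.693 hours.

17 hours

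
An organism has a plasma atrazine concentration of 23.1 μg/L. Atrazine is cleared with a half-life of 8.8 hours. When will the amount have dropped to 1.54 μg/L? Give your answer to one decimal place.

Fraction remaining = 1.54/23.1 ≈ 0.066667.
n = log₂(23.1/1.54) = ln(15)/ln 2 ≈ 3.9069 half-lives.
t = n × t½ = 3.9069 × 8.8 ≈ 34.381 hours.

34.4 hours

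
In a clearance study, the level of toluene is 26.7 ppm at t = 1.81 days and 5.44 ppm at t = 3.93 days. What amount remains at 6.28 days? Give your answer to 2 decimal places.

Over Δt = 3.93 − 1.81 = 2.12 days, the level fell by a factor of 26.7/5.44 ≈ 4.9081.
n = log₂(4.9081) ≈ 2.2952 half-lives, so t½ = 2.12/2.2952 ≈ 0.92368 days.
From t = 3.93 to t = 6.28: 5.44 × (1/2)^((6.28−3.93)/0.92368) ≈ 0.93267 ppm.

0.93 ppm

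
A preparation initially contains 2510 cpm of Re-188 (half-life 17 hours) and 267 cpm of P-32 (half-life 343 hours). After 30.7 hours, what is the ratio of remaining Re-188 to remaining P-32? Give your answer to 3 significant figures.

Re-188: 2510 × (1/2)^(30.7/17) = 2510 × (1/2)^1.8059 ≈ 717.88 cpm.
P-32: 267 × (1/2)^(30.7/343) = 267 × (1/2)^0.089504 ≈ 250.94 cpm.
Ratio ≈ 717.88 / 250.94 ≈ 2.8608.

2.86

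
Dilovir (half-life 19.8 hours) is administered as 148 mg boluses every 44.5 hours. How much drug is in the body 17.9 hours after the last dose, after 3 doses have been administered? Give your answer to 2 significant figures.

The 3 doses were given 106.9, 62.4, 17.9 hours ago.
Total = 148·(1/2)^(106.9/19.8) + 148·(1/2)^(62.4/19.8) + 148·(1/2)^(17.9/19.8)
      = 3.5075 + 16.656 + 79.089 ≈ 99.253 mg.

99 mg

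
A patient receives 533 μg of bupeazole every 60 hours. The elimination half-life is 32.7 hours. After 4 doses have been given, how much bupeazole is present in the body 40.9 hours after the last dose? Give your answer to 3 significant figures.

309 μg

The 4 doses were given 220.9, 160.9, 100.9, 40.9 hours ago.
Total = 533·(1/2)^(220.9/32.7) + 533·(1/2)^(160.9/32.7) + 533·(1/2)^(100.9/32.7) + 533·(1/2)^(40.9/32.7)
      = 4.9336 + 17.6 + 62.786 + 223.98 ≈ 309.3 μg.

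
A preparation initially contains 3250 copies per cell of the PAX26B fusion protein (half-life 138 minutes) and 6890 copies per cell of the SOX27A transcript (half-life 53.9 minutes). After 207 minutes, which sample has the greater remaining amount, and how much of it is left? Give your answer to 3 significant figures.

PAX26B fusion protein, 1150 copies per cell

PAX26B fusion protein: 3250 × (1/2)^1.5 ≈ 1149 copies per cell.
SOX27A transcript: 6890 × (1/2)^3.8404 ≈ 480.98 copies per cell.
PAX26B fusion protein has more remaining, at ≈ 1149 copies per cell.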